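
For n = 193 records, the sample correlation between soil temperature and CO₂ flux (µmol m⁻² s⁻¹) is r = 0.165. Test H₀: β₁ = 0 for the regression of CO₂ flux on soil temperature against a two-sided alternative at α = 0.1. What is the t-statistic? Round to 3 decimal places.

t = 2.312

t = r·√(n − 2)/√(1 − r²) = 0.165·√191/√0.972775 = 2.312.
df = n − 2 = 191.
Two-sided p ≈ 0.0218, which is < 0.1, so reject H₀.
There is evidence of a linear association between soil temperature and CO₂ flux.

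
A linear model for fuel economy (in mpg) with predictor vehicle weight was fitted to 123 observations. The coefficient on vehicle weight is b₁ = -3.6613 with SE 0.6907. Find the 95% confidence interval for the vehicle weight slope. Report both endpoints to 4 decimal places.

df = n − 2 = 123 − 2 = 121.
t* = t_{0.025, 121} = 1.979764.
Margin = t* × SE = 1.979764 × 0.6907 = 1.367423.
CI: -3.6613 ± 1.367423 → (-5.0287, -2.2939).
With 95% confidence, each one-unit increase in vehicle weight is associated with a change of between -5.0287 and -2.2939 mpg in fuel economy.

(-5.0287, -2.2939)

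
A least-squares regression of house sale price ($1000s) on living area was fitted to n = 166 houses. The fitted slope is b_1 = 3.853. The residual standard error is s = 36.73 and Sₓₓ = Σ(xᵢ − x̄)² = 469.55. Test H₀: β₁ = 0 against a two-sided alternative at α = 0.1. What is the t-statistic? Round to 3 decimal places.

t = 2.273

SE(b_1) = s/√Sₓₓ = 36.73/√469.55 = 1.69504.
t = 3.853 / 1.69504 = 2.273.
df = n − 2 = 164.
Two-sided p ≈ 0.0243, which is < 0.1, so reject H₀.
There is evidence that living area is associated with house sale price.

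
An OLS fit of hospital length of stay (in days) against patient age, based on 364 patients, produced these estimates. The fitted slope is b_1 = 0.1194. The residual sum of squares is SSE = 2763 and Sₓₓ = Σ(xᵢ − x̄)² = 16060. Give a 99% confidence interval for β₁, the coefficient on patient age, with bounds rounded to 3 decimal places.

(0.063, 0.176)

MSE = SSE/(n − 2) = 2763/362 = 7.6326.
SE(b_1) = √(MSE/Sₓₓ) = √(7.6326/16060) = 0.0218003.
df = n − 2 = 362.
t* = t_{0.005, 362} = 2.589479.
Margin = t* × SE = 2.589479 × 0.0218003 = 0.05645.
CI: 0.1194 ± 0.05645 → (0.063, 0.176).
With 99% confidence, each one-unit increase in patient age is associated with a change of between 0.063 and 0.176 days in hospital length of stay.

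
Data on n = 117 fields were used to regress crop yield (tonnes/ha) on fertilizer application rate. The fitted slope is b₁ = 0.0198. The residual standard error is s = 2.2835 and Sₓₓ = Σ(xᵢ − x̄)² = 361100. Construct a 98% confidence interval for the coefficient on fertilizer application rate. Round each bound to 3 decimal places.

SE(b₁) = s/√Sₓₓ = 2.2835/√361100 = 0.00380003.
df = n − 2 = 115.
t* = t_{0.01, 115} = 2.359212.
Margin = t* × SE = 2.359212 × 0.00380003 = 0.00897.
CI: 0.0198 ± 0.00897 → (0.011, 0.029).
With 98% confidence, each one-unit increase in fertilizer application rate is associated with a change of between 0.011 and 0.029 tonnes/ha in crop yield.

(0.011, 0.029)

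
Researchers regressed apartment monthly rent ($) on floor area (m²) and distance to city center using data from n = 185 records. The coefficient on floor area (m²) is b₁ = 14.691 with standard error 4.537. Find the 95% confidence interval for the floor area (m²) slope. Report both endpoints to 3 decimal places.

(5.739, 23.643)

df = n − k − 1 = 185 − 2 − 1 = 182.
t* = t_{0.025, 182} = 1.973084.
Margin = t* × SE = 1.973084 × 4.537 = 8.95188.
CI: 14.691 ± 8.95188 → (5.739, 23.643).
With 95% confidence, each one-unit increase in floor area (m²) is associated with a change of between 5.739 and 23.643 $ in apartment monthly rent, holding the other predictors fixed.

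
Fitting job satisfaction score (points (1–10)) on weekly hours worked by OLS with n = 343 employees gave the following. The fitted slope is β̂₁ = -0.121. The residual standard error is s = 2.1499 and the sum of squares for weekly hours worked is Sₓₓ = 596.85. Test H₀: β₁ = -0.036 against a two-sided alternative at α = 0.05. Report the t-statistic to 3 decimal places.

t = -0.966

SE(β̂₁) = s/√Sₓₓ = 2.1499/√596.85 = 0.0880006.
t = (-0.121 − (-0.036)) / 0.0880006 = -0.966.
df = n − 2 = 341.
Two-sided p ≈ 0.3348, which is ≥ 0.05, so fail to reject H₀.
The data are consistent with a true slope of -0.036 points (1–10) per unit of weekly hours worked.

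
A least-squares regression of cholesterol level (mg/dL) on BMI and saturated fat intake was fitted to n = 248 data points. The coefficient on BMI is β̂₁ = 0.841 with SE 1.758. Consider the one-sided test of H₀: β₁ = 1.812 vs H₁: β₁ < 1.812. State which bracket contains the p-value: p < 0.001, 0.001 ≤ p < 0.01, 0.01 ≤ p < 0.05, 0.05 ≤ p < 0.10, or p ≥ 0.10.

p ≥ 0.10

t = (0.841 − 1.812) / 1.758 = -0.552.
df = n − k − 1 = 248 − 2 − 1 = 245.
One-sided p = P(T_{245} < t) ≈ 0.2906.
So p ≥ 0.10.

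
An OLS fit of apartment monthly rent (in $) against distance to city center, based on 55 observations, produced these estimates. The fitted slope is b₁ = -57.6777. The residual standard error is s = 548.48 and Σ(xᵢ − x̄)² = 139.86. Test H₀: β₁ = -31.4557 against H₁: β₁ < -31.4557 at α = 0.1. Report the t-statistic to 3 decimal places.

t = -0.565

SE(b₁) = s/√Sₓₓ = 548.48/√139.86 = 46.3782.
t = (-57.6777 − (-31.4557)) / 46.3782 = -0.565.
df = n − 2 = 53.
One-sided p ≈ 0.2871, which is ≥ 0.1, so fail to reject H₀.
The data do not give significant evidence that the true slope on distance to city center is below -31.4557 $ per unit.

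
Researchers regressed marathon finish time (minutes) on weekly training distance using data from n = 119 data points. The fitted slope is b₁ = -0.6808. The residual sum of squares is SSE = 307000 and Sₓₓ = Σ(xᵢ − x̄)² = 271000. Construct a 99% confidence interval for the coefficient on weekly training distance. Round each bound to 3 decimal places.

(-0.938, -0.423)

MSE = SSE/(n − 2) = 307000/117 = 2623.93.
SE(b₁) = √(MSE/Sₓₓ) = √(2623.93/271000) = 0.0983992.
df = n − 2 = 117.
t* = t_{0.005, 117} = 2.618504.
Margin = t* × SE = 2.618504 × 0.0983992 = 0.25766.
CI: -0.6808 ± 0.25766 → (-0.938, -0.423).
With 99% confidence, each one-unit increase in weekly training distance is associated with a change of between -0.938 and -0.423 minutes in marathon finish time.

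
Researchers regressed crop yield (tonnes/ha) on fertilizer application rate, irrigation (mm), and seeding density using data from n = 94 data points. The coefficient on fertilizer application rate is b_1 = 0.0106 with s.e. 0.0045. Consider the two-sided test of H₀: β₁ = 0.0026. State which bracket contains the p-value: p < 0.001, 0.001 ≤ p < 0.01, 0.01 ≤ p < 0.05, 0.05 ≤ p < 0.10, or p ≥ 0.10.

0.05 ≤ p < 0.10

t = (0.0106 − 0.0026) / 0.0045 = 1.778.
df = n − k − 1 = 94 − 3 − 1 = 90.
Two-sided p = 2·P(T_{90} > |t|) ≈ 0.0788.
So 0.05 ≤ p < 0.10.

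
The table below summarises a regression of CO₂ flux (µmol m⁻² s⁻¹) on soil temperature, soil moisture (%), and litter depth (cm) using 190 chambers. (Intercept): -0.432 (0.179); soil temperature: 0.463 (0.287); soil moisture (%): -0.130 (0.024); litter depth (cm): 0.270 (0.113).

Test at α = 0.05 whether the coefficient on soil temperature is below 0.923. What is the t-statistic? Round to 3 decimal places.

t = -1.603

Read off: b = 0.463, SE = 0.287 for soil temperature.
H₀: β₁ = 0.923 vs H₁: β₁ < 0.923.
t = (0.463 − 0.923) / 0.287 = -1.603.
df = n − k − 1 = 190 − 3 − 1 = 186.
One-sided p ≈ 0.0553, which is ≥ 0.05, so fail to reject H₀.
The data do not give significant evidence that the true slope on soil temperature is below 0.923 µmol m⁻² s⁻¹ per unit, holding the other predictors fixed.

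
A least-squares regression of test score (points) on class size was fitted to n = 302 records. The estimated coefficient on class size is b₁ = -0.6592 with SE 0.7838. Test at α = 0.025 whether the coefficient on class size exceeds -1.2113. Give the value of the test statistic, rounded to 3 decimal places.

H₀: β₁ = -1.2113 vs H₁: β₁ > -1.2113.
t = (b₁ − β₁⁰)/SE = (-0.6592 − (-1.2113)) / 0.7838 = 0.704.
df = n − 2 = 302 − 2 = 300.
One-sided p ≈ 0.2409, which is ≥ 0.025, so fail to reject H₀.
The data do not give significant evidence that the true slope on class size exceeds -1.2113 points per unit.

t = 0.704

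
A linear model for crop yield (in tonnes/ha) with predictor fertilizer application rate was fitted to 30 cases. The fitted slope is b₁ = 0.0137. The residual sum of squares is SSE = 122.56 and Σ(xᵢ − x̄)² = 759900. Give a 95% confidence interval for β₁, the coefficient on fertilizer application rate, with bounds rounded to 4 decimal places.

(0.0088, 0.0186)

MSE = SSE/(n − 2) = 122.56/28 = 4.37714.
SE(b₁) = √(MSE/Sₓₓ) = √(4.37714/759900) = 0.00240003.
df = n − 2 = 28.
t* = t_{0.025, 28} = 2.048407.
Margin = t* × SE = 2.048407 × 0.00240003 = 0.004916.
CI: 0.0137 ± 0.004916 → (0.0088, 0.0186).
With 95% confidence, each one-unit increase in fertilizer application rate is associated with a change of between 0.0088 and 0.0186 tonnes/ha in crop yield.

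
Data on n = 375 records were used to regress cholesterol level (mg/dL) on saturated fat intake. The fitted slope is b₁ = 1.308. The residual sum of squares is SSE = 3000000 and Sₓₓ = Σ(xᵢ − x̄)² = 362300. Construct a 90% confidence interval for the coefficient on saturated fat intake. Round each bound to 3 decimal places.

MSE = SSE/(n − 2) = 3000000/373 = 8042.9.
SE(b₁) = √(MSE/Sₓₓ) = √(8042.9/362300) = 0.148995.
df = n − 2 = 373.
t* = t_{0.05, 373} = 1.648949.
Margin = t* × SE = 1.648949 × 0.148995 = 0.24569.
CI: 1.308 ± 0.24569 → (1.062, 1.554).
With 90% confidence, each one-unit increase in saturated fat intake is associated with a change of between 1.062 and 1.554 mg/dL in cholesterol level.

(1.062, 1.554)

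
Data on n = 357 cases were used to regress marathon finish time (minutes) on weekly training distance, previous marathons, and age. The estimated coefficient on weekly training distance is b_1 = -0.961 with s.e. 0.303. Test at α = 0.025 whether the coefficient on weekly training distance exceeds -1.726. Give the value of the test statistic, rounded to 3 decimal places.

t = 2.525

H₀: β₁ = -1.726 vs H₁: β₁ > -1.726.
t = (b_1 − β₁⁰)/SE = (-0.961 − (-1.726)) / 0.303 = 2.525.
df = n − k − 1 = 357 − 3 − 1 = 353.
One-sided p ≈ 0.0060, which is < 0.025, so reject H₀.
There is evidence that the true slope on weekly training distance exceeds -1.726 minutes per unit, holding the other predictors fixed.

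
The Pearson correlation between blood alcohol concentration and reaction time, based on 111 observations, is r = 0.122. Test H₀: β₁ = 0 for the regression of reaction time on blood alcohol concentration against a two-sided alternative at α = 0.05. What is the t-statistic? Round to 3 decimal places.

t = r·√(n − 2)/√(1 − r²) = 0.122·√109/√0.985116 = 1.283.
df = n − 2 = 109.
Two-sided p ≈ 0.2021, which is ≥ 0.05, so fail to reject H₀.
The data do not give significant evidence of a linear association between blood alcohol concentration and reaction time.

t = 1.283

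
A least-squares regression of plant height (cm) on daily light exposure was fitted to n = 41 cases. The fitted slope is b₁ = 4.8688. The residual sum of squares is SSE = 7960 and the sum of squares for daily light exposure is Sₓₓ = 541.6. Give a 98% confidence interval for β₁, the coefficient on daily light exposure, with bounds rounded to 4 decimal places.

(3.3796, 6.3580)

MSE = SSE/(n − 2) = 7960/39 = 204.103.
SE(b₁) = √(MSE/Sₓₓ) = √(204.103/541.6) = 0.613882.
df = n − 2 = 39.
t* = t_{0.01, 39} = 2.425841.
Margin = t* × SE = 2.425841 × 0.613882 = 1.489180.
CI: 4.8688 ± 1.489180 → (3.3796, 6.3580).
With 98% confidence, each one-unit increase in daily light exposure is associated with a change of between 3.3796 and 6.3580 cm in plant height.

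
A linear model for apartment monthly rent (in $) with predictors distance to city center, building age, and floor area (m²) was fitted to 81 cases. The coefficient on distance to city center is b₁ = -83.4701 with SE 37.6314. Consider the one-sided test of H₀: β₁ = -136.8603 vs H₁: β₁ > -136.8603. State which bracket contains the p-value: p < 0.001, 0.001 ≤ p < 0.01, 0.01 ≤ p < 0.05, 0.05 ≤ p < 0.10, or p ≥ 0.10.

t = (-83.4701 − (-136.8603)) / 37.6314 = 1.419.
df = n − k − 1 = 81 − 3 − 1 = 77.
One-sided p = P(T_{77} > t) ≈ 0.0800.
So 0.05 ≤ p < 0.10.

0.05 ≤ p < 0.10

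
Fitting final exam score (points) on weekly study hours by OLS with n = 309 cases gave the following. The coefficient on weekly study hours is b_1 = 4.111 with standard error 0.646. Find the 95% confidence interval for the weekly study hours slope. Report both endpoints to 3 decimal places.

df = n − 2 = 309 − 2 = 307.
t* = t_{0.025, 307} = 1.967721.
Margin = t* × SE = 1.967721 × 0.646 = 1.27115.
CI: 4.111 ± 1.27115 → (2.840, 5.382).
With 95% confidence, each one-unit increase in weekly study hours is associated with a change of between 2.840 and 5.382 points in final exam score.

(2.840, 5.382)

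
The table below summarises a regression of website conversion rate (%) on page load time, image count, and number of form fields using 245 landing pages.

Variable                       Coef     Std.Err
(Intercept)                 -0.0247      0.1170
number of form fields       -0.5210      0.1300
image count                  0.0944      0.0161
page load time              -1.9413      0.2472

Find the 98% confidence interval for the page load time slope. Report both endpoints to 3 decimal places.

(-2.520, -1.362)

Read off: b = -1.9413, SE = 0.2472 for page load time.
df = n − k − 1 = 245 − 3 − 1 = 241.
t* = t_{0.01, 241} = 2.34192.
Margin = t* × SE = 2.34192 × 0.2472 = 0.57892.
CI: -1.9413 ± 0.57892 → (-2.520, -1.362).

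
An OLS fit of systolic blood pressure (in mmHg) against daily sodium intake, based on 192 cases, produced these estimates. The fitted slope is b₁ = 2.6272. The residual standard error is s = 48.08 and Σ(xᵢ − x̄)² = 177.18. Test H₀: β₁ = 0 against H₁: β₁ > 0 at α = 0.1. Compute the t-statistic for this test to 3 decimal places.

SE(b₁) = s/√Sₓₓ = 48.08/√177.18 = 3.61208.
t = 2.6272 / 3.61208 = 0.727.
df = n − 2 = 190.
One-sided p ≈ 0.2340, which is ≥ 0.1, so fail to reject H₀.
The data do not give significant evidence that the true slope on daily sodium intake is positive.

t = 0.727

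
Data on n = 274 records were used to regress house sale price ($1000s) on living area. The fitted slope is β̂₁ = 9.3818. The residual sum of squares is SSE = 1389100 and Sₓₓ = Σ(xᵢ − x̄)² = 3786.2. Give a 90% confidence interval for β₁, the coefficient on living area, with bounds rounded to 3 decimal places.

MSE = SSE/(n − 2) = 1389100/272 = 5106.99.
SE(β̂₁) = √(MSE/Sₓₓ) = √(5106.99/3786.2) = 1.1614.
df = n − 2 = 272.
t* = t_{0.05, 272} = 1.650475.
Margin = t* × SE = 1.650475 × 1.1614 = 1.91686.
CI: 9.3818 ± 1.91686 → (7.465, 11.299).
With 90% confidence, each one-unit increase in living area is associated with a change of between 7.465 and 11.299 $1000s in house sale price.

(7.465, 11.299)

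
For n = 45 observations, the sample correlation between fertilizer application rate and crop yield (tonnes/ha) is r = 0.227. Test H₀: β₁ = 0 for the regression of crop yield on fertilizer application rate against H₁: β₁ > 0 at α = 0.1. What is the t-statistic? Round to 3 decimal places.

t = r·√(n − 2)/√(1 − r²) = 0.227·√43/√0.948471 = 1.528.
df = n − 2 = 43.
One-sided p ≈ 0.0669, which is < 0.1, so reject H₀.
There is evidence of a linear association between fertilizer application rate and crop yield.

t = 1.528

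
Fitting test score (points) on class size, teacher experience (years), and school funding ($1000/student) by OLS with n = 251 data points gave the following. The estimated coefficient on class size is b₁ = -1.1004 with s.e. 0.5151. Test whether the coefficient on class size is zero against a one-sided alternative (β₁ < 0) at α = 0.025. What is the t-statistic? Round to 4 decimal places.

H₀: β₁ = 0 vs H₁: β₁ < 0.
t = (b₁ − β₁⁰)/SE = -1.1004 / 0.5151 = -2.1363.
df = n − k − 1 = 251 − 3 − 1 = 247.
One-sided p ≈ 0.0168, which is < 0.025, so reject H₀.
There is evidence that the true slope on class size is negative, holding the other predictors fixed.

t = -2.1363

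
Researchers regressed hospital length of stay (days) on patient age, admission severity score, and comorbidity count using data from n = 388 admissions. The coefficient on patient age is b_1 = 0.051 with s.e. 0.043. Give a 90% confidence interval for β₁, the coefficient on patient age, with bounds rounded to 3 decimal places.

(-0.020, 0.122)

df = n − k − 1 = 388 − 3 − 1 = 384.
t* = t_{0.05, 384} = 1.648831.
Margin = t* × SE = 1.648831 × 0.043 = 0.07090.
CI: 0.051 ± 0.07090 → (-0.020, 0.122).
With 90% confidence, each one-unit increase in patient age is associated with a change of between -0.020 and 0.122 days in hospital length of stay, holding the other predictors fixed.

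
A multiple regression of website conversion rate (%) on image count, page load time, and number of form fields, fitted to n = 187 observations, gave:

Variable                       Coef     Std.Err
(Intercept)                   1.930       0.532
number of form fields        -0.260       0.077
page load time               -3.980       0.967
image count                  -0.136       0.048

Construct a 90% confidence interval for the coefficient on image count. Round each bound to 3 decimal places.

Read off: b = -0.136, SE = 0.048 for image count.
df = n − k − 1 = 187 − 3 − 1 = 183.
t* = t_{0.05, 183} = 1.653223.
Margin = t* × SE = 1.653223 × 0.048 = 0.07935.
CI: -0.136 ± 0.07935 → (-0.215, -0.057).

(-0.215, -0.057)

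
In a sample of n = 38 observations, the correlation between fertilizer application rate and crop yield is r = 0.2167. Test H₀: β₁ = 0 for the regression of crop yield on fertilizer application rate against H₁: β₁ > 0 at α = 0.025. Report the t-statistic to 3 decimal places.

t = 1.332

t = r·√(n − 2)/√(1 − r²) = 0.2167·√36/√0.953041 = 1.332.
df = n − 2 = 36.
One-sided p ≈ 0.0956, which is ≥ 0.025, so fail to reject H₀.
The data do not give significant evidence of a linear association between fertilizer application rate and crop yield.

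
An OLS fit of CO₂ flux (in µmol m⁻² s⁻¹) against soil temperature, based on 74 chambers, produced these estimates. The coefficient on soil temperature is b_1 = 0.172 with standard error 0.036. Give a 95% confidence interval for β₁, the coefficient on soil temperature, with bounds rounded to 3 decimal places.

(0.100, 0.244)

df = n − 2 = 74 − 2 = 72.
t* = t_{0.025, 72} = 1.993464.
Margin = t* × SE = 1.993464 × 0.036 = 0.07176.
CI: 0.172 ± 0.07176 → (0.100, 0.244).
With 95% confidence, each one-unit increase in soil temperature is associated with a change of between 0.100 and 0.244 µmol m⁻² s⁻¹ in CO₂ flux.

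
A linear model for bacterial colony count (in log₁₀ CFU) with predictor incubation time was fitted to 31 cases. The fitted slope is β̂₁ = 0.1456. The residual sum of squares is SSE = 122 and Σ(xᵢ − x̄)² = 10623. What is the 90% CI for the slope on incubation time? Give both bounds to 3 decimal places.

(0.112, 0.179)

MSE = SSE/(n − 2) = 122/29 = 4.2069.
SE(β̂₁) = √(MSE/Sₓₓ) = √(4.2069/10623) = 0.0199002.
df = n − 2 = 29.
t* = t_{0.05, 29} = 1.699127.
Margin = t* × SE = 1.699127 × 0.0199002 = 0.03381.
CI: 0.1456 ± 0.03381 → (0.112, 0.179).
With 90% confidence, each one-unit increase in incubation time is associated with a change of between 0.112 and 0.179 log₁₀ CFU in bacterial colony count.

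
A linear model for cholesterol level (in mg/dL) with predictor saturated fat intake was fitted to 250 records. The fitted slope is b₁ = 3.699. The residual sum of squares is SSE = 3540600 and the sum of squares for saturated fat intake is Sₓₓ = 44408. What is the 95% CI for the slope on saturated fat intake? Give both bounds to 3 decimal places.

MSE = SSE/(n − 2) = 3540600/248 = 14276.6.
SE(b₁) = √(MSE/Sₓₓ) = √(14276.6/44408) = 0.566999.
df = n − 2 = 248.
t* = t_{0.025, 248} = 1.969576.
Margin = t* × SE = 1.969576 × 0.566999 = 1.11675.
CI: 3.699 ± 1.11675 → (2.582, 4.816).
With 95% confidence, each one-unit increase in saturated fat intake is associated with a change of between 2.582 and 4.816 mg/dL in cholesterol level.

(2.582, 4.816)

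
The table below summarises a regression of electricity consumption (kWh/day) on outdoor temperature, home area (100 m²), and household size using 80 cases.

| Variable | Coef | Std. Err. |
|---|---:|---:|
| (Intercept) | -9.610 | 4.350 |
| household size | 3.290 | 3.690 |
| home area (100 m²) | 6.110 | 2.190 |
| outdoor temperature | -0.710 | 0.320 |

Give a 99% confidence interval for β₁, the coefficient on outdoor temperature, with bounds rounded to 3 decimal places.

Read off: b = -0.710, SE = 0.320 for outdoor temperature.
df = n − k − 1 = 80 − 3 − 1 = 76.
t* = t_{0.005, 76} = 2.642078.
Margin = t* × SE = 2.642078 × 0.320 = 0.84547.
CI: -0.710 ± 0.84547 → (-1.555, 0.135).

(-1.555, 0.135)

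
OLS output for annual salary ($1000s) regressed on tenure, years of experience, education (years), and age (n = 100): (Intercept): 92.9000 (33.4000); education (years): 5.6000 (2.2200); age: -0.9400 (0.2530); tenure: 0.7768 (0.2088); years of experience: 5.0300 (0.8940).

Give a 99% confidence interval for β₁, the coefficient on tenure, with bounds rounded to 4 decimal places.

Read off: b = 0.7768, SE = 0.2088 for tenure.
df = n − k − 1 = 100 − 4 − 1 = 95.
t* = t_{0.005, 95} = 2.628576.
Margin = t* × SE = 2.628576 × 0.2088 = 0.548847.
CI: 0.7768 ± 0.548847 → (0.2280, 1.3256).

(0.2280, 1.3256)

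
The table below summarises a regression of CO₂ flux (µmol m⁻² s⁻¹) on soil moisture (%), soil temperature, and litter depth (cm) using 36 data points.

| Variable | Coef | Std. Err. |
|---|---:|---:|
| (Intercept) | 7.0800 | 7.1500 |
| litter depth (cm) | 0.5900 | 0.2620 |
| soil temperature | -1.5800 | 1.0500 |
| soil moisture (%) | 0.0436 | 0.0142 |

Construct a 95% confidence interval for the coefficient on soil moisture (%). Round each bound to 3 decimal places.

Read off: b = 0.0436, SE = 0.0142 for soil moisture (%).
df = n − k − 1 = 36 − 3 − 1 = 32.
t* = t_{0.025, 32} = 2.036933.
Margin = t* × SE = 2.036933 × 0.0142 = 0.02892.
CI: 0.0436 ± 0.02892 → (0.015, 0.073).

(0.015, 0.073)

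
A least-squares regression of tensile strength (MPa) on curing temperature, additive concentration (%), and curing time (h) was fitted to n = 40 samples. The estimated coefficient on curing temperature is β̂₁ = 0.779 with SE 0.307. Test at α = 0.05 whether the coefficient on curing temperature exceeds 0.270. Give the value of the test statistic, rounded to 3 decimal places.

H₀: β₁ = 0.270 vs H₁: β₁ > 0.270.
t = (β̂₁ − β₁⁰)/SE = (0.779 − 0.270) / 0.307 = 1.658.
df = n − k − 1 = 40 − 3 − 1 = 36.
One-sided p ≈ 0.0530, which is ≥ 0.05, so fail to reject H₀.
The data do not give significant evidence that the true slope on curing temperature exceeds 0.270 MPa per unit, holding the other predictors fixed.

t = 1.658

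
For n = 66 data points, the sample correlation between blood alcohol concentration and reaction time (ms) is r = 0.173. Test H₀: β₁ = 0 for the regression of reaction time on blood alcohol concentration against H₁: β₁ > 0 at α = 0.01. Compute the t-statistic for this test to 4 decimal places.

t = r·√(n − 2)/√(1 − r²) = 0.173·√64/√0.970071 = 1.4052.
df = n − 2 = 64.
One-sided p ≈ 0.0824, which is ≥ 0.01, so fail to reject H₀.
The data do not give significant evidence of a linear association between blood alcohol concentration and reaction time.

t = 1.4052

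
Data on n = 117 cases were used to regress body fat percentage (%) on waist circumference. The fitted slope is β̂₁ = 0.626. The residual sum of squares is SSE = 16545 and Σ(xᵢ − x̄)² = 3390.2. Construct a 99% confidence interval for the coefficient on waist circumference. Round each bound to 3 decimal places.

(0.086, 1.166)

MSE = SSE/(n − 2) = 16545/115 = 143.87.
SE(β̂₁) = √(MSE/Sₓₓ) = √(143.87/3390.2) = 0.206002.
df = n − 2 = 115.
t* = t_{0.005, 115} = 2.619258.
Margin = t* × SE = 2.619258 × 0.206002 = 0.53957.
CI: 0.626 ± 0.53957 → (0.086, 1.166).
With 99% confidence, each one-unit increase in waist circumference is associated with a change of between 0.086 and 1.166 % in body fat percentage.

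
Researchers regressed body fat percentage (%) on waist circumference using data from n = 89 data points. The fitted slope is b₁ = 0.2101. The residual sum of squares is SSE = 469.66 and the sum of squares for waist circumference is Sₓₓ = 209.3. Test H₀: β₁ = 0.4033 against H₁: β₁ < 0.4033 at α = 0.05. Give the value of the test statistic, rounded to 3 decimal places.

MSE = SSE/(n − 2) = 469.66/87 = 5.39839.
SE(b₁) = √(MSE/Sₓₓ) = √(5.39839/209.3) = 0.160601.
t = (0.2101 − 0.4033) / 0.160601 = -1.203.
df = n − 2 = 87.
One-sided p ≈ 0.1161, which is ≥ 0.05, so fail to reject H₀.
The data do not give significant evidence that the true slope on waist circumference is below 0.4033 % per unit.

t = -1.203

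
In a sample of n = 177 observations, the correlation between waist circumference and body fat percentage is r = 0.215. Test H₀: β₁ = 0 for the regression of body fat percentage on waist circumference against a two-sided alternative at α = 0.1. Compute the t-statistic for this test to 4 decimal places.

t = 2.9123

t = r·√(n − 2)/√(1 − r²) = 0.215·√175/√0.953775 = 2.9123.
df = n − 2 = 175.
Two-sided p ≈ 0.0041, which is < 0.1, so reject H₀.
There is evidence of a linear association between waist circumference and body fat percentage.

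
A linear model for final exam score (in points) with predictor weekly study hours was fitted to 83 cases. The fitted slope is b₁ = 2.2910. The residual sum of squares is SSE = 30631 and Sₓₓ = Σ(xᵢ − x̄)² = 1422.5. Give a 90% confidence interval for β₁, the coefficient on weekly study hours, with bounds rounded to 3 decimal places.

MSE = SSE/(n − 2) = 30631/81 = 378.16.
SE(b₁) = √(MSE/Sₓₓ) = √(378.16/1422.5) = 0.515599.
df = n − 2 = 81.
t* = t_{0.05, 81} = 1.663884.
Margin = t* × SE = 1.663884 × 0.515599 = 0.85790.
CI: 2.2910 ± 0.85790 → (1.433, 3.149).
With 90% confidence, each one-unit increase in weekly study hours is associated with a change of between 1.433 and 3.149 points in final exam score.

(1.433, 3.149)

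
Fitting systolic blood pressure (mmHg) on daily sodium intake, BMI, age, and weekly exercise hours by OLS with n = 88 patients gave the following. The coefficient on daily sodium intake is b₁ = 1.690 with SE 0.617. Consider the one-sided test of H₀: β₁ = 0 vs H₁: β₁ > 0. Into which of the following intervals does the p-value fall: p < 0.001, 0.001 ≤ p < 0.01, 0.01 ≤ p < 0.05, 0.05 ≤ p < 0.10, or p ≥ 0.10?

0.001 ≤ p < 0.01

t = 1.690 / 0.617 = 2.739.
df = n − k − 1 = 88 − 4 − 1 = 83.
One-sided p = P(T_{83} > t) ≈ 0.0038.
So 0.001 ≤ p < 0.01.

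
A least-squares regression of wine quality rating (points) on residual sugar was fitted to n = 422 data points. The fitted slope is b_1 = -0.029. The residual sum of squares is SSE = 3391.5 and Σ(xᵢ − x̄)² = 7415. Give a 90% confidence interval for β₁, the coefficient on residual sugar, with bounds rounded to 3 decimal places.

(-0.083, 0.025)

MSE = SSE/(n − 2) = 3391.5/420 = 8.075.
SE(b_1) = √(MSE/Sₓₓ) = √(8.075/7415) = 0.0330001.
df = n − 2 = 420.
t* = t_{0.05, 420} = 1.64849.
Margin = t* × SE = 1.64849 × 0.0330001 = 0.05440.
CI: -0.029 ± 0.05440 → (-0.083, 0.025).
With 90% confidence, each one-unit increase in residual sugar is associated with a change of between -0.083 and 0.025 points in wine quality rating.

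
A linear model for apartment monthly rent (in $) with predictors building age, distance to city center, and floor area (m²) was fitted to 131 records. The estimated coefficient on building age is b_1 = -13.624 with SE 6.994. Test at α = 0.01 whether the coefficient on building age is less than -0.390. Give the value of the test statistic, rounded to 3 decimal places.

t = -1.892

H₀: β₁ = -0.390 vs H₁: β₁ < -0.390.
t = (b_1 − β₁⁰)/SE = (-13.624 − (-0.390)) / 6.994 = -1.892.
df = n − k − 1 = 131 − 3 − 1 = 127.
One-sided p ≈ 0.0304, which is ≥ 0.01, so fail to reject H₀.
The data do not give significant evidence that the true slope on building age is below -0.390 $ per unit, holding the other predictors fixed.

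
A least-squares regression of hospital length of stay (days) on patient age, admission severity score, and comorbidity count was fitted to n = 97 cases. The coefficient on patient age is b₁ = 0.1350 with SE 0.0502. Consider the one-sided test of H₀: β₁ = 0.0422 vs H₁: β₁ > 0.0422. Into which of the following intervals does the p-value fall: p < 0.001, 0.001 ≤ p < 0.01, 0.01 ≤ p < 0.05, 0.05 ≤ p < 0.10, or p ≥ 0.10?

t = (0.1350 − 0.0422) / 0.0502 = 1.849.
df = n − k − 1 = 97 − 3 − 1 = 93.
One-sided p = P(T_{93} > t) ≈ 0.0338.
So 0.01 ≤ p < 0.05.

0.01 ≤ p < 0.05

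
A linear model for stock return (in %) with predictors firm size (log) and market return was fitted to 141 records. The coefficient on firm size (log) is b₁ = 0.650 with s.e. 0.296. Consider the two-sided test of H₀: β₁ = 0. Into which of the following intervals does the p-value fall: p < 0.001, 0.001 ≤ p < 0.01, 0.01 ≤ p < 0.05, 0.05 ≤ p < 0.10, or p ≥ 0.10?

0.01 ≤ p < 0.05

t = 0.650 / 0.296 = 2.196.
df = n − k − 1 = 141 − 2 − 1 = 138.
Two-sided p = 2·P(T_{138} > |t|) ≈ 0.0298.
So 0.01 ≤ p < 0.05.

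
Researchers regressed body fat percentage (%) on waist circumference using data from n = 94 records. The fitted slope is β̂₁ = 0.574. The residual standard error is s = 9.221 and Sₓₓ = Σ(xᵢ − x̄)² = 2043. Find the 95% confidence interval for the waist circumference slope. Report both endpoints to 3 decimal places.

(0.169, 0.979)

SE(β̂₁) = s/√Sₓₓ = 9.221/√2043 = 0.204006.
df = n − 2 = 92.
t* = t_{0.025, 92} = 1.986086.
Margin = t* × SE = 1.986086 × 0.204006 = 0.40517.
CI: 0.574 ± 0.40517 → (0.169, 0.979).
With 95% confidence, each one-unit increase in waist circumference is associated with a change of between 0.169 and 0.979 % in body fat percentage.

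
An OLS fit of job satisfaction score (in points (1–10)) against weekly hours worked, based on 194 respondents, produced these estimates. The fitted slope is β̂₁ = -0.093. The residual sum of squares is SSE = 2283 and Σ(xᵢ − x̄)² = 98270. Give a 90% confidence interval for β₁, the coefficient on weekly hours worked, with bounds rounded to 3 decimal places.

(-0.111, -0.075)

MSE = SSE/(n − 2) = 2283/192 = 11.8906.
SE(β̂₁) = √(MSE/Sₓₓ) = √(11.8906/98270) = 0.011.
df = n − 2 = 192.
t* = t_{0.05, 192} = 1.652829.
Margin = t* × SE = 1.652829 × 0.011 = 0.01818.
CI: -0.093 ± 0.01818 → (-0.111, -0.075).
With 90% confidence, each one-unit increase in weekly hours worked is associated with a change of between -0.111 and -0.075 points (1–10) in job satisfaction score.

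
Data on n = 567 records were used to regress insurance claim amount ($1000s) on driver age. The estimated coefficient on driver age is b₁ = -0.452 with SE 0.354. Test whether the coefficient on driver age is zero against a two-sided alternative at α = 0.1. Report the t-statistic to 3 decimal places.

t = -1.277

H₀: β₁ = 0 vs H₁: β₁ ≠ 0.
t = (b₁ − β₁⁰)/SE = -0.452 / 0.354 = -1.277.
df = n − 2 = 567 − 2 = 565.
Two-sided p ≈ 0.2022, which is ≥ 0.1, so fail to reject H₀.
The data do not give significant evidence of an association between driver age and insurance claim amount.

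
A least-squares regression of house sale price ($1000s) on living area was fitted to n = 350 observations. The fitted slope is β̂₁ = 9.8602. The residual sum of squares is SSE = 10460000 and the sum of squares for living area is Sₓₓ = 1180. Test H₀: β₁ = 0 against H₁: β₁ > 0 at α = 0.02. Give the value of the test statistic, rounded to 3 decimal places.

MSE = SSE/(n − 2) = 10460000/348 = 30057.5.
SE(β̂₁) = √(MSE/Sₓₓ) = √(30057.5/1180) = 5.04702.
t = 9.8602 / 5.04702 = 1.954.
df = n − 2 = 348.
One-sided p ≈ 0.0258, which is ≥ 0.02, so fail to reject H₀.
The data do not give significant evidence that the true slope on living area is positive.

t = 1.954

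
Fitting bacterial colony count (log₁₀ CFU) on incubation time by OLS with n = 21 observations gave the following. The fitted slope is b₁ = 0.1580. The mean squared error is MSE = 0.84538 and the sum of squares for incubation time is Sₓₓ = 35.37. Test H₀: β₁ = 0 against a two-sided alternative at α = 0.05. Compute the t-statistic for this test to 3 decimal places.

t = 1.022

SE(b₁) = √(MSE/Sₓₓ) = √(0.84538/35.37) = 0.1546.
t = 0.1580 / 0.1546 = 1.022.
df = n − 2 = 19.
Two-sided p ≈ 0.3196, which is ≥ 0.05, so fail to reject H₀.
The data do not give significant evidence of an association between incubation time and bacterial colony count.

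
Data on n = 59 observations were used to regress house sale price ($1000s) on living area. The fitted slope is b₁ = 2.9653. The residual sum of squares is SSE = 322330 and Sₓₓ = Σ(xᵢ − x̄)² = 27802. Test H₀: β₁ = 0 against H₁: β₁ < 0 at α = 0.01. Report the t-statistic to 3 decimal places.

t = 6.575

MSE = SSE/(n − 2) = 322330/57 = 5654.91.
SE(b₁) = √(MSE/Sₓₓ) = √(5654.91/27802) = 0.450998.
t = 2.9653 / 0.450998 = 6.575.
df = n − 2 = 57.
One-sided p ≈ 1.0000, which is ≥ 0.01, so fail to reject H₀.
The data do not give significant evidence that the true slope on living area is negative.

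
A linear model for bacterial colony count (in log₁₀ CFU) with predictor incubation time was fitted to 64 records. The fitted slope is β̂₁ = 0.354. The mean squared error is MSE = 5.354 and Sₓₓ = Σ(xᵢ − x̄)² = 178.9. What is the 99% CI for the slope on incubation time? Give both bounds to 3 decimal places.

SE(β̂₁) = √(MSE/Sₓₓ) = √(5.354/178.9) = 0.172995.
df = n − 2 = 62.
t* = t_{0.005, 62} = 2.657479.
Margin = t* × SE = 2.657479 × 0.172995 = 0.45973.
CI: 0.354 ± 0.45973 → (-0.106, 0.814).
With 99% confidence, each one-unit increase in incubation time is associated with a change of between -0.106 and 0.814 log₁₀ CFU in bacterial colony count.

(-0.106, 0.814)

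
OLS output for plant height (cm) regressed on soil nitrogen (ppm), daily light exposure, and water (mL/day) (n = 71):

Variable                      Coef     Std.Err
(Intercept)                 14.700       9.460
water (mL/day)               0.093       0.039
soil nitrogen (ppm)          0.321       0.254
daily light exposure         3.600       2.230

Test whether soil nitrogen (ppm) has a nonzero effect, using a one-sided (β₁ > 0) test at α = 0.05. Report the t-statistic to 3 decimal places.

t = 1.264

Read off: b = 0.321, SE = 0.254 for soil nitrogen (ppm).
H₀: β₁ = 0 vs H₁: β₁ > 0.
t = 0.321 / 0.254 = 1.264.
df = n − k − 1 = 71 − 3 − 1 = 67.
One-sided p ≈ 0.1053, which is ≥ 0.05, so fail to reject H₀.
The data do not give significant evidence that the true slope on soil nitrogen (ppm) is positive, holding the other predictors fixed.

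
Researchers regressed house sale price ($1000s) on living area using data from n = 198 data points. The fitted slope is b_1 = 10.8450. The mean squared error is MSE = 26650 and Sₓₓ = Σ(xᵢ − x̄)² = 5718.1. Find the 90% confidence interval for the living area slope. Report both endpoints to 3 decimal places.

SE(b_1) = √(MSE/Sₓₓ) = √(26650/5718.1) = 2.15885.
df = n − 2 = 196.
t* = t_{0.05, 196} = 1.652665.
Margin = t* × SE = 1.652665 × 2.15885 = 3.56786.
CI: 10.8450 ± 3.56786 → (7.277, 14.413).
With 90% confidence, each one-unit increase in living area is associated with a change of between 7.277 and 14.413 $1000s in house sale price.

(7.277, 14.413)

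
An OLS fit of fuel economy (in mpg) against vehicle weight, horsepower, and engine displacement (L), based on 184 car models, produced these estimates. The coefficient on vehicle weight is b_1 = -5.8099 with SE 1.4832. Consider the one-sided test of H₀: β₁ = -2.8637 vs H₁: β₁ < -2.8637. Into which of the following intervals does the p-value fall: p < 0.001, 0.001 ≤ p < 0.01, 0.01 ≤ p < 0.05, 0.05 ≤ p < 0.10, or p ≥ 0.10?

t = (-5.8099 − (-2.8637)) / 1.4832 = -1.986.
df = n − k − 1 = 184 − 3 − 1 = 180.
One-sided p = P(T_{180} < t) ≈ 0.0243.
So 0.01 ≤ p < 0.05.

0.01 ≤ p < 0.05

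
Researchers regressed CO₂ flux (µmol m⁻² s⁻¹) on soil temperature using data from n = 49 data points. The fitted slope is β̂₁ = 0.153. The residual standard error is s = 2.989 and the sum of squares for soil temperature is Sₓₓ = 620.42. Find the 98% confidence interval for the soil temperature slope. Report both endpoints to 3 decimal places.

(-0.136, 0.442)

SE(β̂₁) = s/√Sₓₓ = 2.989/√620.42 = 0.12.
df = n − 2 = 47.
t* = t_{0.01, 47} = 2.408345.
Margin = t* × SE = 2.408345 × 0.12 = 0.28900.
CI: 0.153 ± 0.28900 → (-0.136, 0.442).
With 98% confidence, each one-unit increase in soil temperature is associated with a change of between -0.136 and 0.442 µmol m⁻² s⁻¹ in CO₂ flux.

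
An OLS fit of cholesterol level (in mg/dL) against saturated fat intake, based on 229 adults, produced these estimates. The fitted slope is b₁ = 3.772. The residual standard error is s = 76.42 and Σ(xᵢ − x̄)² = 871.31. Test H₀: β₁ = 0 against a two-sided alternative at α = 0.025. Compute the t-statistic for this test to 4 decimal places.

SE(b₁) = s/√Sₓₓ = 76.42/√871.31 = 2.58893.
t = 3.772 / 2.58893 = 1.4570.
df = n − 2 = 227.
Two-sided p ≈ 0.1465, which is ≥ 0.025, so fail to reject H₀.
The data do not give significant evidence of an association between saturated fat intake and cholesterol level.

t = 1.4570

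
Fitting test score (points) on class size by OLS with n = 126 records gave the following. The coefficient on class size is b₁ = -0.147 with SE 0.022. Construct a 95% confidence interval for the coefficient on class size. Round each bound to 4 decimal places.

(-0.1905, -0.1035)

df = n − 2 = 126 − 2 = 124.
t* = t_{0.025, 124} = 1.97928.
Margin = t* × SE = 1.97928 × 0.022 = 0.043544.
CI: -0.147 ± 0.043544 → (-0.1905, -0.1035).
With 95% confidence, each one-unit increase in class size is associated with a change of between -0.1905 and -0.1035 points in test score.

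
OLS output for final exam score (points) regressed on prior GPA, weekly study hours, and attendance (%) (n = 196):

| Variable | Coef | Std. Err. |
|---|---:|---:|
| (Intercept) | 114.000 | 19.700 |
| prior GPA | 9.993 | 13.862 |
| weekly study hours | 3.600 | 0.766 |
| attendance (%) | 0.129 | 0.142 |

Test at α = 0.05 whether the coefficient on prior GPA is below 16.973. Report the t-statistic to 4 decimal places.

Read off: b = 9.993, SE = 13.862 for prior GPA.
H₀: β₁ = 16.973 vs H₁: β₁ < 16.973.
t = (9.993 − 16.973) / 13.862 = -0.5035.
df = n − k − 1 = 196 − 3 − 1 = 192.
One-sided p ≈ 0.3076, which is ≥ 0.05, so fail to reject H₀.
The data do not give significant evidence that the true slope on prior GPA is below 16.973 points per unit, holding the other predictors fixed.

t = -0.5035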